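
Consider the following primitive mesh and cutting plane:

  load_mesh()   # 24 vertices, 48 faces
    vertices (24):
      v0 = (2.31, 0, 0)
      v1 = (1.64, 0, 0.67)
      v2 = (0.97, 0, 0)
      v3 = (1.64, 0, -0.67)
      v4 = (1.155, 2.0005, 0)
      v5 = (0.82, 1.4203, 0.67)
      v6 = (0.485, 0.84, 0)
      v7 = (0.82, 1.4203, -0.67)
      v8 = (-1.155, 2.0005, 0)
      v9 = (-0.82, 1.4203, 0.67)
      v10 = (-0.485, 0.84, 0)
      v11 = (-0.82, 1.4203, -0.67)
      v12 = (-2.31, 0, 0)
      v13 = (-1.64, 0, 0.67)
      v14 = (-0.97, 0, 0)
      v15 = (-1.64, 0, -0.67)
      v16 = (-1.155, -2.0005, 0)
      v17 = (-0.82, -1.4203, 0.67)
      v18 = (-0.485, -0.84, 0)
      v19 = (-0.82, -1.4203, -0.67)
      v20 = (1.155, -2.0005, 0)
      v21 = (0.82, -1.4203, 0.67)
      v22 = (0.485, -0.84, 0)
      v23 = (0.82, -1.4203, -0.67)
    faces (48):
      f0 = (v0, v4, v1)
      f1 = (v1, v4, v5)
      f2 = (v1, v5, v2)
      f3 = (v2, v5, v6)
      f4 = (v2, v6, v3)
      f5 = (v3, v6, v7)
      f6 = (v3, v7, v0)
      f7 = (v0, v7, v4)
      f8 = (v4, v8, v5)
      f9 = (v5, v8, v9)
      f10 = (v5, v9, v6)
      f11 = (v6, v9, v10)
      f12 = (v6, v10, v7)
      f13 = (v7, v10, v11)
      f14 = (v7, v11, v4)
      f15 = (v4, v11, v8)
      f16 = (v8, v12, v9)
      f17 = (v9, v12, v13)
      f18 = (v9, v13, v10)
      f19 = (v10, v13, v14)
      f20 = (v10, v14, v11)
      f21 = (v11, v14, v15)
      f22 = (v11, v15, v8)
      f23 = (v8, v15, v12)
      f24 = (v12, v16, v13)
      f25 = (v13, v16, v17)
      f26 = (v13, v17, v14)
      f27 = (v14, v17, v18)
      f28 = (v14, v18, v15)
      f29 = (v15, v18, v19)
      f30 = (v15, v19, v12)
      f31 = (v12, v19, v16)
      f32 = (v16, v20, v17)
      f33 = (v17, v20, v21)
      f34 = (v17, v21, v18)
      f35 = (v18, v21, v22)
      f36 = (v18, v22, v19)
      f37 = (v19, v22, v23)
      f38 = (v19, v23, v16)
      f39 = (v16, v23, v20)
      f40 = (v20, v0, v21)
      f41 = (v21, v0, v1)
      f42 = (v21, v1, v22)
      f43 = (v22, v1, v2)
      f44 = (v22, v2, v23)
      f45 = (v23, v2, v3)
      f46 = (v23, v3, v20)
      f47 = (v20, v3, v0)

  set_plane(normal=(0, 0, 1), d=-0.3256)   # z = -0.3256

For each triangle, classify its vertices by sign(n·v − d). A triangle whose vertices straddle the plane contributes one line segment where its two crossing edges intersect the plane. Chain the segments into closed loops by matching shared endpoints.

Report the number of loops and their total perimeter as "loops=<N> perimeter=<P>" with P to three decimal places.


loops=2 perimeter=19.680

Straddling triangles (24 of 48):
  (v2,v6,v3) [++-] → (1.0463, 0.431785, -0.3256)–(1.2956, 0, -0.3256)  len=0.4986
  (v3,v6,v7) [-+-] → (1.0463, 0.431785, -0.3256)–(0.6478, 1.12201, -0.3256)  len=0.7970
  (v3,v7,v0) [--+] → (1.5859, 0.690223, -0.3256)–(1.9844, 0, -0.3256)  len=0.7970
  (v0,v7,v4) [+-+] → (1.5859, 0.690223, -0.3256)–(0.9922, 1.71854, -0.3256)  len=1.1874
  (v6,v10,v7) [++-] → (0.149191, 1.12201, -0.3256)–(0.6478, 1.12201, -0.3256)  len=0.4986
  (v7,v10,v11) [-+-] → (0.149191, 1.12201, -0.3256)–(-0.6478, 1.12201, -0.3256)  len=0.7970
  (v7,v11,v4) [--+] → (0.195209, 1.71854, -0.3256)–(0.9922, 1.71854, -0.3256)  len=0.7970
  (v4,v11,v8) [+-+] → (0.195209, 1.71854, -0.3256)–(-0.9922, 1.71854, -0.3256)  len=1.1874
  (v10,v14,v11) [++-] → (-0.897104, 0.690223, -0.3256)–(-0.6478, 1.12201, -0.3256)  len=0.4986
  (v11,v14,v15) [-+-] → (-0.897104, 0.690223, -0.3256)–(-1.2956, 0, -0.3256)  len=0.7970
  (v11,v15,v8) [--+] → (-1.3907, 1.02832, -0.3256)–(-0.9922, 1.71854, -0.3256)  len=0.7970
  (v8,v15,v12) [+-+] → (-1.3907, 1.02832, -0.3256)–(-1.9844, 0, -0.3256)  len=1.1874
  (v14,v18,v15) [++-] → (-1.0463, -0.431785, -0.3256)–(-1.2956, 0, -0.3256)  len=0.4986
  (v15,v18,v19) [-+-] → (-1.0463, -0.431785, -0.3256)–(-0.6478, -1.12201, -0.3256)  len=0.7970
  (v15,v19,v12) [--+] → (-1.5859, -0.690223, -0.3256)–(-1.9844, 0, -0.3256)  len=0.7970
  (v12,v19,v16) [+-+] → (-1.5859, -0.690223, -0.3256)–(-0.9922, -1.71854, -0.3256)  len=1.1874
  (v18,v22,v19) [++-] → (-0.149191, -1.12201, -0.3256)–(-0.6478, -1.12201, -0.3256)  len=0.4986
  (v19,v22,v23) [-+-] → (-0.149191, -1.12201, -0.3256)–(0.6478, -1.12201, -0.3256)  len=0.7970
  (v19,v23,v16) [--+] → (-0.195209, -1.71854, -0.3256)–(-0.9922, -1.71854, -0.3256)  len=0.7970
  (v16,v23,v20) [+-+] → (-0.195209, -1.71854, -0.3256)–(0.9922, -1.71854, -0.3256)  len=1.1874
  (v22,v2,v23) [++-] → (0.897104, -0.690223, -0.3256)–(0.6478, -1.12201, -0.3256)  len=0.4986
  (v23,v2,v3) [-+-] → (0.897104, -0.690223, -0.3256)–(1.2956, 0, -0.3256)  len=0.7970
  (v23,v3,v20) [--+] → (1.3907, -1.02832, -0.3256)–(0.9922, -1.71854, -0.3256)  len=0.7970
  (v20,v3,v0) [+-+] → (1.3907, -1.02832, -0.3256)–(1.9844, 0, -0.3256)  len=1.1874

Chained into 2 loop(s):
  loop 1: 12 segments, perimeter = 7.7736
  loop 2: 12 segments, perimeter = 11.9064
Total perimeter = 19.680


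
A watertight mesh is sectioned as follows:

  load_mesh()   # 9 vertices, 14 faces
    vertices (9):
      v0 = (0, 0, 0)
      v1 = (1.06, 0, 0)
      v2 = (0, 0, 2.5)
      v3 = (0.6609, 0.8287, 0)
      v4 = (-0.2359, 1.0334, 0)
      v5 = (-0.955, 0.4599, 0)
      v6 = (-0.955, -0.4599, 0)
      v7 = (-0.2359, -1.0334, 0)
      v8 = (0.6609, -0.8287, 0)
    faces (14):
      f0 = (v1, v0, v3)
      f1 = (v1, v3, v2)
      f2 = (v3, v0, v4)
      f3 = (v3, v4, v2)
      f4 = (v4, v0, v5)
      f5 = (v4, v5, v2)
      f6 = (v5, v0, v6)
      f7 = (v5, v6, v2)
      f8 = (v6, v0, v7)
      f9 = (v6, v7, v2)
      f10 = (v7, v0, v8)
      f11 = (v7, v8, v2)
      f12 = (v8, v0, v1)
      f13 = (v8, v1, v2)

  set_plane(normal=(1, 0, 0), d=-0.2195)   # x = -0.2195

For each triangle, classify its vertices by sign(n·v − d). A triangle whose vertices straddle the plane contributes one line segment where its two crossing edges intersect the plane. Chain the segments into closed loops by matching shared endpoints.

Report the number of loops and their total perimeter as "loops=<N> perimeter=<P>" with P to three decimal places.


Straddling triangles (10 of 14):
  (v3,v0,v4) [++-] → (-0.2195, 0.961557, 0)–(-0.2195, 1.02966, 0)  len=0.0681
  (v3,v4,v2) [+-+] → (-0.2195, 1.02966, 0)–(-0.2195, 0.961557, 0.173802)  len=0.1867
  (v4,v0,v5) [-+-] → (-0.2195, 0.961557, 0)–(-0.2195, 0.105705, 0)  len=0.8559
  (v4,v5,v2) [--+] → (-0.2195, 0.105705, 1.92539)–(-0.2195, 0.961557, 0.173802)  len=1.9495
  (v5,v0,v6) [-+-] → (-0.2195, 0.105705, 0)–(-0.2195, -0.105705, 0)  len=0.2114
  (v5,v6,v2) [--+] → (-0.2195, -0.105705, 1.92539)–(-0.2195, 0.105705, 1.92539)  len=0.2114
  (v6,v0,v7) [-+-] → (-0.2195, -0.105705, 0)–(-0.2195, -0.961557, 0)  len=0.8559
  (v6,v7,v2) [--+] → (-0.2195, -0.961557, 0.173802)–(-0.2195, -0.105705, 1.92539)  len=1.9495
  (v7,v0,v8) [-++] → (-0.2195, -0.961557, 0)–(-0.2195, -1.02966, 0)  len=0.0681
  (v7,v8,v2) [-++] → (-0.2195, -1.02966, 0)–(-0.2195, -0.961557, 0.173802)  len=0.1867

Chained into 1 loop(s):
  loop 1: 10 segments, perimeter = 6.5431
Total perimeter = 6.543

loops=1 perimeter=6.543


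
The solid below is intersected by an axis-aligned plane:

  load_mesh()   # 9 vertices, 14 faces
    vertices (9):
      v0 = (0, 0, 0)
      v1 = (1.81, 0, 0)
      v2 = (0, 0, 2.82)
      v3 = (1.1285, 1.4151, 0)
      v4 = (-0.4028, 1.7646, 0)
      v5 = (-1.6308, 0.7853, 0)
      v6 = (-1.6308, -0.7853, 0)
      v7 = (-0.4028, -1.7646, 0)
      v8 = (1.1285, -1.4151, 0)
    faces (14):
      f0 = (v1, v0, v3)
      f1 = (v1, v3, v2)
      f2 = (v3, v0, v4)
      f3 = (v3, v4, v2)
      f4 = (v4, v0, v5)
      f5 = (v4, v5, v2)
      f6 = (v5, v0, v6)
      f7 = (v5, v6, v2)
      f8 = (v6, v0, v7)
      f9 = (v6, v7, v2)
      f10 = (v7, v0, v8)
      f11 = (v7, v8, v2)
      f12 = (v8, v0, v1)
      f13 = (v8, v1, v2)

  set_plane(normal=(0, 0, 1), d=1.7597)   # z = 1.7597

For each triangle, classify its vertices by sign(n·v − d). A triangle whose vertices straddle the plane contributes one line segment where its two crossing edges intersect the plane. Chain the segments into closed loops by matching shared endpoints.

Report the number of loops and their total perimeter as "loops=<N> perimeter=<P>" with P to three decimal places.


loops=1 perimeter=4.134

Straddling triangles (7 of 14):
  (v1,v3,v2) [--+] → (0.424308, 0.532068, 1.7597)–(0.680547, 0, 1.7597)  len=0.5906
  (v3,v4,v2) [--+] → (-0.15145, 0.663477, 1.7597)–(0.424308, 0.532068, 1.7597)  len=0.5906
  (v4,v5,v2) [--+] → (-0.613169, 0.295267, 1.7597)–(-0.15145, 0.663477, 1.7597)  len=0.5906
  (v5,v6,v2) [--+] → (-0.613169, -0.295267, 1.7597)–(-0.613169, 0.295267, 1.7597)  len=0.5905
  (v6,v7,v2) [--+] → (-0.15145, -0.663477, 1.7597)–(-0.613169, -0.295267, 1.7597)  len=0.5906
  (v7,v8,v2) [--+] → (0.424308, -0.532068, 1.7597)–(-0.15145, -0.663477, 1.7597)  len=0.5906
  (v8,v1,v2) [--+] → (0.680547, 0, 1.7597)–(0.424308, -0.532068, 1.7597)  len=0.5906

Chained into 1 loop(s):
  loop 1: 7 segments, perimeter = 4.1339
Total perimeter = 4.134


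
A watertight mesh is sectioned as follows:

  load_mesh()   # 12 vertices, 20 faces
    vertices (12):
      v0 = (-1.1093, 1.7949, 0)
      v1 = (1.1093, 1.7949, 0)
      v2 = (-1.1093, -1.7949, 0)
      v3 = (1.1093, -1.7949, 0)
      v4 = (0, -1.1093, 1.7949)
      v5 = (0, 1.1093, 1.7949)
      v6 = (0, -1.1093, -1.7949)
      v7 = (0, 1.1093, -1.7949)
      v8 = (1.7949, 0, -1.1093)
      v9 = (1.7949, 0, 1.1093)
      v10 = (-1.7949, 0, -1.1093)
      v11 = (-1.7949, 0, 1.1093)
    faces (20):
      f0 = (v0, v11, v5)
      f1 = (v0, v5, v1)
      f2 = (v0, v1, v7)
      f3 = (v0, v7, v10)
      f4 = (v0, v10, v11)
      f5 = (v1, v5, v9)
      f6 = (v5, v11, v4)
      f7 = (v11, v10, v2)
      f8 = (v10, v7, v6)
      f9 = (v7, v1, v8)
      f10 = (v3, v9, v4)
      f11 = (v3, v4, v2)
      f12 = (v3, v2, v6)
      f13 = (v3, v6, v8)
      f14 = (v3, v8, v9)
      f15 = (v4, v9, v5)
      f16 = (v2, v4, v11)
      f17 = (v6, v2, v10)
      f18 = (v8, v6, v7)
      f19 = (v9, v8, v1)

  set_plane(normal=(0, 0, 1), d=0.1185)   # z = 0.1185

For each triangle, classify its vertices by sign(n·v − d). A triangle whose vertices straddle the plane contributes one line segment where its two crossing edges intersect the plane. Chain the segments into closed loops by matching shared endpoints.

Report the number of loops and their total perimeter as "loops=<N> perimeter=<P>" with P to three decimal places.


loops=1 perimeter=11.837

Straddling triangles (10 of 20):
  (v0,v11,v5) [-++] → (-1.18254, 1.60316, 0.1185)–(-1.03606, 1.74964, 0.1185)  len=0.2071
  (v0,v5,v1) [-+-] → (-1.03606, 1.74964, 0.1185)–(1.03606, 1.74964, 0.1185)  len=2.0721
  (v0,v10,v11) [--+] → (-1.7949, 0, 0.1185)–(-1.18254, 1.60316, 0.1185)  len=1.7161
  (v1,v5,v9) [-++] → (1.03606, 1.74964, 0.1185)–(1.18254, 1.60316, 0.1185)  len=0.2071
  (v11,v10,v2) [+--] → (-1.7949, 0, 0.1185)–(-1.18254, -1.60316, 0.1185)  len=1.7161
  (v3,v9,v4) [-++] → (1.18254, -1.60316, 0.1185)–(1.03606, -1.74964, 0.1185)  len=0.2071
  (v3,v4,v2) [-+-] → (1.03606, -1.74964, 0.1185)–(-1.03606, -1.74964, 0.1185)  len=2.0721
  (v3,v8,v9) [--+] → (1.7949, 0, 0.1185)–(1.18254, -1.60316, 0.1185)  len=1.7161
  (v2,v4,v11) [-++] → (-1.03606, -1.74964, 0.1185)–(-1.18254, -1.60316, 0.1185)  len=0.2071
  (v9,v8,v1) [+--] → (1.7949, 0, 0.1185)–(1.18254, 1.60316, 0.1185)  len=1.7161

Chained into 1 loop(s):
  loop 1: 10 segments, perimeter = 11.8374
Total perimeter = 11.837


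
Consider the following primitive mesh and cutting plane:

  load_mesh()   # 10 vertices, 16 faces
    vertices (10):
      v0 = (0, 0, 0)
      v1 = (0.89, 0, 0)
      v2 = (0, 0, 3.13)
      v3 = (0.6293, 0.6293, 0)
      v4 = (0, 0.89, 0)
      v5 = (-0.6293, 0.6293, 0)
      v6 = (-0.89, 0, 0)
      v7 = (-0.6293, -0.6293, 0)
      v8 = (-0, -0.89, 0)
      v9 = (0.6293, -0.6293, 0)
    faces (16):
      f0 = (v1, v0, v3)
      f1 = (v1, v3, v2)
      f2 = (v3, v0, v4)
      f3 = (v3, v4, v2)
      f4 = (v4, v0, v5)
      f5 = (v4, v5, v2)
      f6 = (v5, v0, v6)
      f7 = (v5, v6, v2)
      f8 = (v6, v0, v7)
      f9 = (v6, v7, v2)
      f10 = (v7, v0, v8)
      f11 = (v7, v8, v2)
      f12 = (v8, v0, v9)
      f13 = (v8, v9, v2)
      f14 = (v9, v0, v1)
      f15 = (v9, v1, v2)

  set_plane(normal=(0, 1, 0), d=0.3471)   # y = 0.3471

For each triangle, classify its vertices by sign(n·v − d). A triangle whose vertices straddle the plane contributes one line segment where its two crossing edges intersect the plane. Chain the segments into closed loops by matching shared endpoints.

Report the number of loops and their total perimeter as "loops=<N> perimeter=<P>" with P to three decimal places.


loops=1 perimeter=5.638

Straddling triangles (8 of 16):
  (v1,v0,v3) [--+] → (0.3471, 0.3471, 0)–(0.746207, 0.3471, 0)  len=0.3991
  (v1,v3,v2) [-+-] → (0.746207, 0.3471, 0)–(0.3471, 0.3471, 1.4036)  len=1.4592
  (v3,v0,v4) [+-+] → (0.3471, 0.3471, 0)–(0, 0.3471, 0)  len=0.3471
  (v3,v4,v2) [++-] → (0, 0.3471, 1.9093)–(0.3471, 0.3471, 1.4036)  len=0.6134
  (v4,v0,v5) [+-+] → (0, 0.3471, 0)–(-0.3471, 0.3471, 0)  len=0.3471
  (v4,v5,v2) [++-] → (-0.3471, 0.3471, 1.4036)–(0, 0.3471, 1.9093)  len=0.6134
  (v5,v0,v6) [+--] → (-0.3471, 0.3471, 0)–(-0.746207, 0.3471, 0)  len=0.3991
  (v5,v6,v2) [+--] → (-0.746207, 0.3471, 0)–(-0.3471, 0.3471, 1.4036)  len=1.4592

Chained into 1 loop(s):
  loop 1: 8 segments, perimeter = 5.6376
Total perimeter = 5.638


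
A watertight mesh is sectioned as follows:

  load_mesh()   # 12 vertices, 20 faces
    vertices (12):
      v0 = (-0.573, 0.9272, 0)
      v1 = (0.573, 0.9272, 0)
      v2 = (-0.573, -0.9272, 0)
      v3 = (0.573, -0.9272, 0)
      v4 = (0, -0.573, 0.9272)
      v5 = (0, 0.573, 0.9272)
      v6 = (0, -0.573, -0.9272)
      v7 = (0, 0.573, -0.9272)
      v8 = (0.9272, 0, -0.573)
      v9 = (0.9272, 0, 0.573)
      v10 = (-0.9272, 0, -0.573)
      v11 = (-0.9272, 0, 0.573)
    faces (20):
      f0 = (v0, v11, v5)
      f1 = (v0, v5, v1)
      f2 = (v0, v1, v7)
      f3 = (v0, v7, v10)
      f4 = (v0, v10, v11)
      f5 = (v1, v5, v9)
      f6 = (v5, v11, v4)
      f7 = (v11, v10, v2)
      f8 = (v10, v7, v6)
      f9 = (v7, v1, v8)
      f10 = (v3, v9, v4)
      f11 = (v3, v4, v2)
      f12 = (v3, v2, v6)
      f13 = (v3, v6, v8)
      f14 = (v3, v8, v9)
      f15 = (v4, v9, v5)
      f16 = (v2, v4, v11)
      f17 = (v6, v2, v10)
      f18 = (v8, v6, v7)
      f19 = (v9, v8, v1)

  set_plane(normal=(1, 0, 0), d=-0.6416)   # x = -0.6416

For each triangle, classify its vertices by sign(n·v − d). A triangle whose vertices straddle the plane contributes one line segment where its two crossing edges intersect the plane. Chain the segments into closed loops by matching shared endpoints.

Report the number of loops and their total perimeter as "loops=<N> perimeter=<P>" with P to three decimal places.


Straddling triangles (8 of 20):
  (v0,v11,v5) [+-+] → (-0.6416, 0.747624, 0.110976)–(-0.6416, 0.176498, 0.682102)  len=0.8077
  (v0,v7,v10) [++-] → (-0.6416, 0.176498, -0.682102)–(-0.6416, 0.747624, -0.110976)  len=0.8077
  (v0,v10,v11) [+--] → (-0.6416, 0.747624, -0.110976)–(-0.6416, 0.747624, 0.110976)  len=0.2220
  (v5,v11,v4) [+-+] → (-0.6416, 0.176498, 0.682102)–(-0.6416, -0.176498, 0.682102)  len=0.3530
  (v11,v10,v2) [--+] → (-0.6416, -0.747624, -0.110976)–(-0.6416, -0.747624, 0.110976)  len=0.2220
  (v10,v7,v6) [-++] → (-0.6416, 0.176498, -0.682102)–(-0.6416, -0.176498, -0.682102)  len=0.3530
  (v2,v4,v11) [++-] → (-0.6416, -0.176498, 0.682102)–(-0.6416, -0.747624, 0.110976)  len=0.8077
  (v6,v2,v10) [++-] → (-0.6416, -0.747624, -0.110976)–(-0.6416, -0.176498, -0.682102)  len=0.8077

Chained into 1 loop(s):
  loop 1: 8 segments, perimeter = 4.3807
Total perimeter = 4.381

loops=1 perimeter=4.381


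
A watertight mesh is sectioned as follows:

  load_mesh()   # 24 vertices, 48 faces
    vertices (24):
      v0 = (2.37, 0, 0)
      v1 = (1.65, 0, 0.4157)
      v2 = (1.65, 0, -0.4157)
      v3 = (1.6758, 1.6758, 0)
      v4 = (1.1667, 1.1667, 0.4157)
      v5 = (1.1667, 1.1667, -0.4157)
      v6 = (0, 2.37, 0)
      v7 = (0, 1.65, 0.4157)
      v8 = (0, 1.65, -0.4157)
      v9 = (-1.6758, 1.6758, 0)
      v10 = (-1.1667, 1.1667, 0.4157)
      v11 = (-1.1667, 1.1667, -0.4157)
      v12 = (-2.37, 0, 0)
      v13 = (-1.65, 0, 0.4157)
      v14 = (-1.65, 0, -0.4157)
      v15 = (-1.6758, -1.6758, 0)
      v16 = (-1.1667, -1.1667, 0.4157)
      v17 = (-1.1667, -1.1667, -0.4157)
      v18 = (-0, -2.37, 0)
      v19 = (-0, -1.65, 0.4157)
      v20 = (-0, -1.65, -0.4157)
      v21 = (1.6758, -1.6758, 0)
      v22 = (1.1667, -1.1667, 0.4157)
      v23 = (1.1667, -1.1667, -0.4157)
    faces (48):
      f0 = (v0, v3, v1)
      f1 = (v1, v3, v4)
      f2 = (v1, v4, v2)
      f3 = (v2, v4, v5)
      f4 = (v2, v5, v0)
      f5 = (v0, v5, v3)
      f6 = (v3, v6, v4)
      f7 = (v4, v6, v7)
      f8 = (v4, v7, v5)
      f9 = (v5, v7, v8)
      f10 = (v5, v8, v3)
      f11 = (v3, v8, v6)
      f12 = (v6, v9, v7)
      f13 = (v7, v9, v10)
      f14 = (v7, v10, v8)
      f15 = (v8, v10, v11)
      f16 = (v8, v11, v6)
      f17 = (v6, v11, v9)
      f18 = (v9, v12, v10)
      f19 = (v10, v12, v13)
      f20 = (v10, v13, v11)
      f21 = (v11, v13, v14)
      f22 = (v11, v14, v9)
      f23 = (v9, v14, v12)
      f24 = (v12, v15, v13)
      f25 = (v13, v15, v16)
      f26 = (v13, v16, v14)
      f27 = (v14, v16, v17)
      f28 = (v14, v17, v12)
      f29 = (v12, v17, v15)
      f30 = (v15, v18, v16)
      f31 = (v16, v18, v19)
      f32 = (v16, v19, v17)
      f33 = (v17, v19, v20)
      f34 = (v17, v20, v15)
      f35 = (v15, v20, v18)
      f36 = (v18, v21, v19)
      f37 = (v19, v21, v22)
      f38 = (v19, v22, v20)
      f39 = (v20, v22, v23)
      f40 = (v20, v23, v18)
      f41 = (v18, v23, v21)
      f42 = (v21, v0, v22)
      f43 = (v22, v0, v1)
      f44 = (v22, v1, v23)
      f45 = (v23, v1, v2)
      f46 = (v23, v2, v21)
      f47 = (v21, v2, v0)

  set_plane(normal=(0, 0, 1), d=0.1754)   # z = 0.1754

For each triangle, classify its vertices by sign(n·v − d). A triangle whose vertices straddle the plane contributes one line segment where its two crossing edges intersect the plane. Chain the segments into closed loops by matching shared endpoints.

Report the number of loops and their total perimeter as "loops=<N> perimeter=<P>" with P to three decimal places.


loops=2 perimeter=22.754

Straddling triangles (32 of 48):
  (v0,v3,v1) [--+] → (1.66491, 0.968715, 0.1754)–(2.0662, 0, 0.1754)  len=1.0485
  (v1,v3,v4) [+-+] → (1.66491, 0.968715, 0.1754)–(1.46099, 1.46099, 0.1754)  len=0.5328
  (v1,v4,v2) [++-] → (1.30639, 0.829488, 0.1754)–(1.65, 0, 0.1754)  len=0.8978
  (v2,v4,v5) [-+-] → (1.30639, 0.829488, 0.1754)–(1.1667, 1.1667, 0.1754)  len=0.3650
  (v3,v6,v4) [--+] → (0.492276, 1.86228, 0.1754)–(1.46099, 1.46099, 0.1754)  len=1.0485
  (v4,v6,v7) [+-+] → (0.492276, 1.86228, 0.1754)–(0, 2.0662, 0.1754)  len=0.5328
  (v4,v7,v5) [++-] → (0.337212, 1.51031, 0.1754)–(1.1667, 1.1667, 0.1754)  len=0.8978
  (v5,v7,v8) [-+-] → (0.337212, 1.51031, 0.1754)–(0, 1.65, 0.1754)  len=0.3650
  (v6,v9,v7) [--+] → (-0.968715, 1.66491, 0.1754)–(0, 2.0662, 0.1754)  len=1.0485
  (v7,v9,v10) [+-+] → (-0.968715, 1.66491, 0.1754)–(-1.46099, 1.46099, 0.1754)  len=0.5328
  (v7,v10,v8) [++-] → (-0.829488, 1.30639, 0.1754)–(0, 1.65, 0.1754)  len=0.8978
  (v8,v10,v11) [-+-] → (-0.829488, 1.30639, 0.1754)–(-1.1667, 1.1667, 0.1754)  len=0.3650
  (v9,v12,v10) [--+] → (-1.86228, 0.492276, 0.1754)–(-1.46099, 1.46099, 0.1754)  len=1.0485
  (v10,v12,v13) [+-+] → (-1.86228, 0.492276, 0.1754)–(-2.0662, 0, 0.1754)  len=0.5328
  (v10,v13,v11) [++-] → (-1.51031, 0.337212, 0.1754)–(-1.1667, 1.1667, 0.1754)  len=0.8978
  (v11,v13,v14) [-+-] → (-1.51031, 0.337212, 0.1754)–(-1.65, 0, 0.1754)  len=0.3650
  (v12,v15,v13) [--+] → (-1.66491, -0.968715, 0.1754)–(-2.0662, 0, 0.1754)  len=1.0485
  (v13,v15,v16) [+-+] → (-1.66491, -0.968715, 0.1754)–(-1.46099, -1.46099, 0.1754)  len=0.5328
  (v13,v16,v14) [++-] → (-1.30639, -0.829488, 0.1754)–(-1.65, 0, 0.1754)  len=0.8978
  (v14,v16,v17) [-+-] → (-1.30639, -0.829488, 0.1754)–(-1.1667, -1.1667, 0.1754)  len=0.3650
  (v15,v18,v16) [--+] → (-0.492276, -1.86228, 0.1754)–(-1.46099, -1.46099, 0.1754)  len=1.0485
  (v16,v18,v19) [+-+] → (-0.492276, -1.86228, 0.1754)–(0, -2.0662, 0.1754)  len=0.5328
  (v16,v19,v17) [++-] → (-0.337212, -1.51031, 0.1754)–(-1.1667, -1.1667, 0.1754)  len=0.8978
  (v17,v19,v20) [-+-] → (-0.337212, -1.51031, 0.1754)–(0, -1.65, 0.1754)  len=0.3650
  (v18,v21,v19) [--+] → (0.968715, -1.66491, 0.1754)–(0, -2.0662, 0.1754)  len=1.0485
  (v19,v21,v22) [+-+] → (0.968715, -1.66491, 0.1754)–(1.46099, -1.46099, 0.1754)  len=0.5328
  (v19,v22,v20) [++-] → (0.829488, -1.30639, 0.1754)–(0, -1.65, 0.1754)  len=0.8978
  (v20,v22,v23) [-+-] → (0.829488, -1.30639, 0.1754)–(1.1667, -1.1667, 0.1754)  len=0.3650
  (v21,v0,v22) [--+] → (1.86228, -0.492276, 0.1754)–(1.46099, -1.46099, 0.1754)  len=1.0485
  (v22,v0,v1) [+-+] → (1.86228, -0.492276, 0.1754)–(2.0662, 0, 0.1754)  len=0.5328
  (v22,v1,v23) [++-] → (1.51031, -0.337212, 0.1754)–(1.1667, -1.1667, 0.1754)  len=0.8978
  (v23,v1,v2) [-+-] → (1.51031, -0.337212, 0.1754)–(1.65, 0, 0.1754)  len=0.3650

Chained into 2 loop(s):
  loop 1: 16 segments, perimeter = 12.6511
  loop 2: 16 segments, perimeter = 10.1027
Total perimeter = 22.754


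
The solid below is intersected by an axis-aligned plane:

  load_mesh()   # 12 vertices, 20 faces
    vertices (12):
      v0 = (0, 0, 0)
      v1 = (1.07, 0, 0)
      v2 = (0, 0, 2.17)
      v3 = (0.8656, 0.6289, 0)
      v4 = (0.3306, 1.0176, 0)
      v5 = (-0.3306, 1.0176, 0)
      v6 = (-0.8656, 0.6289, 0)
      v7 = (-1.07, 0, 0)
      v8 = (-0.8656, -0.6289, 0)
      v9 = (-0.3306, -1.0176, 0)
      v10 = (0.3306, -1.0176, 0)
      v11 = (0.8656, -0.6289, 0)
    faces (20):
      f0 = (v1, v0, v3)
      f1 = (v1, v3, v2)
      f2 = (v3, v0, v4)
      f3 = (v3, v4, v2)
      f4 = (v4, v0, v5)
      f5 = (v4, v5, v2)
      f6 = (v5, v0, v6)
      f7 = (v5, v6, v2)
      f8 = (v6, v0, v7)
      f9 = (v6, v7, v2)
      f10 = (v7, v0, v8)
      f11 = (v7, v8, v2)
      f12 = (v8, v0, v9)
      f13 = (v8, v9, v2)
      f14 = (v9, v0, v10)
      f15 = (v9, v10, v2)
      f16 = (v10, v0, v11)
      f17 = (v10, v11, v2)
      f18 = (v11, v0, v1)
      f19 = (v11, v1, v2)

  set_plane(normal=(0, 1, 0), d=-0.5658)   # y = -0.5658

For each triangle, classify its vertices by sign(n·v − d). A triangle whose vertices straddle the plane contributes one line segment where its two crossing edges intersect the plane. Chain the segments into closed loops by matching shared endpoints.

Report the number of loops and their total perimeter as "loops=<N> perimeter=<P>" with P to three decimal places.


Straddling triangles (10 of 20):
  (v7,v0,v8) [++-] → (-0.778751, -0.5658, 0)–(-0.886108, -0.5658, 0)  len=0.1074
  (v7,v8,v2) [+-+] → (-0.886108, -0.5658, 0)–(-0.778751, -0.5658, 0.217725)  len=0.2428
  (v8,v0,v9) [-+-] → (-0.778751, -0.5658, 0)–(-0.183818, -0.5658, 0)  len=0.5949
  (v8,v9,v2) [--+] → (-0.183818, -0.5658, 0.963449)–(-0.778751, -0.5658, 0.217725)  len=0.9540
  (v9,v0,v10) [-+-] → (-0.183818, -0.5658, 0)–(0.183818, -0.5658, 0)  len=0.3676
  (v9,v10,v2) [--+] → (0.183818, -0.5658, 0.963449)–(-0.183818, -0.5658, 0.963449)  len=0.3676
  (v10,v0,v11) [-+-] → (0.183818, -0.5658, 0)–(0.778751, -0.5658, 0)  len=0.5949
  (v10,v11,v2) [--+] → (0.778751, -0.5658, 0.217725)–(0.183818, -0.5658, 0.963449)  len=0.9540
  (v11,v0,v1) [-++] → (0.778751, -0.5658, 0)–(0.886108, -0.5658, 0)  len=0.1074
  (v11,v1,v2) [-++] → (0.886108, -0.5658, 0)–(0.778751, -0.5658, 0.217725)  len=0.2428

Chained into 1 loop(s):
  loop 1: 10 segments, perimeter = 4.5333
Total perimeter = 4.533

loops=1 perimeter=4.533


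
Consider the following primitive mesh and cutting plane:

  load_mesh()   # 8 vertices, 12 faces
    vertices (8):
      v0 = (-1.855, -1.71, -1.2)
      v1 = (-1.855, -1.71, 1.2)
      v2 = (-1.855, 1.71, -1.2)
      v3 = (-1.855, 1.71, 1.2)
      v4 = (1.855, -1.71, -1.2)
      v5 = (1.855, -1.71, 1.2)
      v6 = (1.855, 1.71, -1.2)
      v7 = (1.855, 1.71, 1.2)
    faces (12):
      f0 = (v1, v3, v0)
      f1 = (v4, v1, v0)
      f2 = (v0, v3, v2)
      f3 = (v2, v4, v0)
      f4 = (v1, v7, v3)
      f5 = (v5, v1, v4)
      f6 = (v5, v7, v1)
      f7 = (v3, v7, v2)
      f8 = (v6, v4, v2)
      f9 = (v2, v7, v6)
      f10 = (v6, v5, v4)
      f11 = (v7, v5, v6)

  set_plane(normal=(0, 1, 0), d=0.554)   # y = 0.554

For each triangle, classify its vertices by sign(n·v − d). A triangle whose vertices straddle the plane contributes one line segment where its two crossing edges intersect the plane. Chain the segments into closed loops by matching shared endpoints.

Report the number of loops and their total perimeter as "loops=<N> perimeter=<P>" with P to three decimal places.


loops=1 perimeter=12.220

Straddling triangles (8 of 12):
  (v1,v3,v0) [-+-] → (-1.855, 0.554, 1.2)–(-1.855, 0.554, 0.388772)  len=0.8112
  (v0,v3,v2) [-++] → (-1.855, 0.554, 0.388772)–(-1.855, 0.554, -1.2)  len=1.5888
  (v2,v4,v0) [+--] → (-0.600977, 0.554, -1.2)–(-1.855, 0.554, -1.2)  len=1.2540
  (v1,v7,v3) [-++] → (0.600977, 0.554, 1.2)–(-1.855, 0.554, 1.2)  len=2.4560
  (v5,v7,v1) [-+-] → (1.855, 0.554, 1.2)–(0.600977, 0.554, 1.2)  len=1.2540
  (v6,v4,v2) [+-+] → (1.855, 0.554, -1.2)–(-0.600977, 0.554, -1.2)  len=2.4560
  (v6,v5,v4) [+--] → (1.855, 0.554, -0.388772)–(1.855, 0.554, -1.2)  len=0.8112
  (v7,v5,v6) [+-+] → (1.855, 0.554, 1.2)–(1.855, 0.554, -0.388772)  len=1.5888

Chained into 1 loop(s):
  loop 1: 8 segments, perimeter = 12.2200
Total perimeter = 12.220


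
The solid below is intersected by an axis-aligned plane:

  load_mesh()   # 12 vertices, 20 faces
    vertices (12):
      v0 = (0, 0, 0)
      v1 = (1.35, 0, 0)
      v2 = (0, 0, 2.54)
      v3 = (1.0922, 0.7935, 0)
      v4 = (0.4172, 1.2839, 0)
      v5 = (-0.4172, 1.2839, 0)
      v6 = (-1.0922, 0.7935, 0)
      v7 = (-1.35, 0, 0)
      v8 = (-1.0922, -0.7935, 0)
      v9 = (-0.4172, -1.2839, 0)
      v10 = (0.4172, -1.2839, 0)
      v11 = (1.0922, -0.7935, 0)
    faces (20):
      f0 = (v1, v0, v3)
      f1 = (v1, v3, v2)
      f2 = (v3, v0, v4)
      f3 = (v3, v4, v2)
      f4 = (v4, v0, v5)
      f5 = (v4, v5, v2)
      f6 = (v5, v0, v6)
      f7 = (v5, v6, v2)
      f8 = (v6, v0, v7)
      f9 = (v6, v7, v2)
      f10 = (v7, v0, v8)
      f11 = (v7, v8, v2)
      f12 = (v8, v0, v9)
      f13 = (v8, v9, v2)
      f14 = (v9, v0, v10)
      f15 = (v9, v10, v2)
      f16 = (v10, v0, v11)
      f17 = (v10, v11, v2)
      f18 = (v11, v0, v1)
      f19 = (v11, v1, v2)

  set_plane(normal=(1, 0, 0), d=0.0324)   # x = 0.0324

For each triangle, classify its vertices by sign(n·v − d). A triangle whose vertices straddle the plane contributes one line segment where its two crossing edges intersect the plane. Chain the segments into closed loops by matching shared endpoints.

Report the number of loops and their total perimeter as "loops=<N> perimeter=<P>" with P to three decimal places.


loops=1 perimeter=8.161

Straddling triangles (12 of 20):
  (v1,v0,v3) [+-+] → (0.0324, 0, 0)–(0.0324, 0.0235391, 0)  len=0.0235
  (v1,v3,v2) [++-] → (0.0324, 0.0235391, 2.46465)–(0.0324, 0, 2.47904)  len=0.0276
  (v3,v0,v4) [+-+] → (0.0324, 0.0235391, 0)–(0.0324, 0.0997084, 0)  len=0.0762
  (v3,v4,v2) [++-] → (0.0324, 0.0997084, 2.34274)–(0.0324, 0.0235391, 2.46465)  len=0.1437
  (v4,v0,v5) [+--] → (0.0324, 0.0997084, 0)–(0.0324, 1.2839, 0)  len=1.1842
  (v4,v5,v2) [+--] → (0.0324, 1.2839, 0)–(0.0324, 0.0997084, 2.34274)  len=2.6250
  (v9,v0,v10) [--+] → (0.0324, -0.0997084, 0)–(0.0324, -1.2839, 0)  len=1.1842
  (v9,v10,v2) [-+-] → (0.0324, -1.2839, 0)–(0.0324, -0.0997084, 2.34274)  len=2.6250
  (v10,v0,v11) [+-+] → (0.0324, -0.0997084, 0)–(0.0324, -0.0235391, 0)  len=0.0762
  (v10,v11,v2) [++-] → (0.0324, -0.0235391, 2.46465)–(0.0324, -0.0997084, 2.34274)  len=0.1437
  (v11,v0,v1) [+-+] → (0.0324, -0.0235391, 0)–(0.0324, 0, 0)  len=0.0235
  (v11,v1,v2) [++-] → (0.0324, 0, 2.47904)–(0.0324, -0.0235391, 2.46465)  len=0.0276

Chained into 1 loop(s):
  loop 1: 12 segments, perimeter = 8.1605
Total perimeter = 8.161


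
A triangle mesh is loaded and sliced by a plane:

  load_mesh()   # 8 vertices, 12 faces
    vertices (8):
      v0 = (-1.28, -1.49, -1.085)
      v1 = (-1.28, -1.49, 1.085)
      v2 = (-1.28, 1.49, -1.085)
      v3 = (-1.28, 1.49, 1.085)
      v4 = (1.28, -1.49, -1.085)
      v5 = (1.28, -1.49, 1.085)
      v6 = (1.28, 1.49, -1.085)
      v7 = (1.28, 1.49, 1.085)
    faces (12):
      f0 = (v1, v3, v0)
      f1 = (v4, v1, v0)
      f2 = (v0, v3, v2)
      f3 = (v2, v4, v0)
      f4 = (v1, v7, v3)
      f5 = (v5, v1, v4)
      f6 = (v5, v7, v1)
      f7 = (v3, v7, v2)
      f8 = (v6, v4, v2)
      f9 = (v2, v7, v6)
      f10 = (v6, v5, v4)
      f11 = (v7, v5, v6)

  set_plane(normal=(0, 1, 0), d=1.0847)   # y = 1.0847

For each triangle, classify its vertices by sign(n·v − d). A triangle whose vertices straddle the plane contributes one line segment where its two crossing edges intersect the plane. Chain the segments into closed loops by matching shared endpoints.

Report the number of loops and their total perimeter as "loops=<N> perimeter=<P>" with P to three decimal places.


loops=1 perimeter=9.460

Straddling triangles (8 of 12):
  (v1,v3,v0) [-+-] → (-1.28, 1.0847, 1.085)–(-1.28, 1.0847, 0.789865)  len=0.2951
  (v0,v3,v2) [-++] → (-1.28, 1.0847, 0.789865)–(-1.28, 1.0847, -1.085)  len=1.8749
  (v2,v4,v0) [+--] → (-0.931823, 1.0847, -1.085)–(-1.28, 1.0847, -1.085)  len=0.3482
  (v1,v7,v3) [-++] → (0.931823, 1.0847, 1.085)–(-1.28, 1.0847, 1.085)  len=2.2118
  (v5,v7,v1) [-+-] → (1.28, 1.0847, 1.085)–(0.931823, 1.0847, 1.085)  len=0.3482
  (v6,v4,v2) [+-+] → (1.28, 1.0847, -1.085)–(-0.931823, 1.0847, -1.085)  len=2.2118
  (v6,v5,v4) [+--] → (1.28, 1.0847, -0.789865)–(1.28, 1.0847, -1.085)  len=0.2951
  (v7,v5,v6) [+-+] → (1.28, 1.0847, 1.085)–(1.28, 1.0847, -0.789865)  len=1.8749

Chained into 1 loop(s):
  loop 1: 8 segments, perimeter = 9.4600
Total perimeter = 9.460


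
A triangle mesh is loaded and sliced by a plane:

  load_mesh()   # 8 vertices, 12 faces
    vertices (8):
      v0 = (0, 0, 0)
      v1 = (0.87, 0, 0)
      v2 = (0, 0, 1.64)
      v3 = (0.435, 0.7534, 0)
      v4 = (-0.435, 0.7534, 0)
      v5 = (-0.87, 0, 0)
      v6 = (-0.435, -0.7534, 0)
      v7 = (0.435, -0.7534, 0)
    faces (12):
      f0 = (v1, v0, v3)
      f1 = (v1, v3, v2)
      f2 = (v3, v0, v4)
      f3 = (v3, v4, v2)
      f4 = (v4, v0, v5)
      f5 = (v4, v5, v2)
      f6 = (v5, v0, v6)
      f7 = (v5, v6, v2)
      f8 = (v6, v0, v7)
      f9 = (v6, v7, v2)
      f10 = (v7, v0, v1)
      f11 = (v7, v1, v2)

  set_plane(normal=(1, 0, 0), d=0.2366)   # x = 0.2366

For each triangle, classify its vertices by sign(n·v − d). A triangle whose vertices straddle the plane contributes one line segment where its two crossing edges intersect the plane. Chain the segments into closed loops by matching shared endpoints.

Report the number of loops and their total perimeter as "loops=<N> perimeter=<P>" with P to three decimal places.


Straddling triangles (8 of 12):
  (v1,v0,v3) [+-+] → (0.2366, 0, 0)–(0.2366, 0.40978, 0)  len=0.4098
  (v1,v3,v2) [++-] → (0.2366, 0.40978, 0.747991)–(0.2366, 0, 1.194)  len=0.6057
  (v3,v0,v4) [+--] → (0.2366, 0.40978, 0)–(0.2366, 0.7534, 0)  len=0.3436
  (v3,v4,v2) [+--] → (0.2366, 0.7534, 0)–(0.2366, 0.40978, 0.747991)  len=0.8231
  (v6,v0,v7) [--+] → (0.2366, -0.40978, 0)–(0.2366, -0.7534, 0)  len=0.3436
  (v6,v7,v2) [-+-] → (0.2366, -0.7534, 0)–(0.2366, -0.40978, 0.747991)  len=0.8231
  (v7,v0,v1) [+-+] → (0.2366, -0.40978, 0)–(0.2366, 0, 0)  len=0.4098
  (v7,v1,v2) [++-] → (0.2366, 0, 1.194)–(0.2366, -0.40978, 0.747991)  len=0.6057

Chained into 1 loop(s):
  loop 1: 8 segments, perimeter = 4.3644
Total perimeter = 4.364

loops=1 perimeter=4.364


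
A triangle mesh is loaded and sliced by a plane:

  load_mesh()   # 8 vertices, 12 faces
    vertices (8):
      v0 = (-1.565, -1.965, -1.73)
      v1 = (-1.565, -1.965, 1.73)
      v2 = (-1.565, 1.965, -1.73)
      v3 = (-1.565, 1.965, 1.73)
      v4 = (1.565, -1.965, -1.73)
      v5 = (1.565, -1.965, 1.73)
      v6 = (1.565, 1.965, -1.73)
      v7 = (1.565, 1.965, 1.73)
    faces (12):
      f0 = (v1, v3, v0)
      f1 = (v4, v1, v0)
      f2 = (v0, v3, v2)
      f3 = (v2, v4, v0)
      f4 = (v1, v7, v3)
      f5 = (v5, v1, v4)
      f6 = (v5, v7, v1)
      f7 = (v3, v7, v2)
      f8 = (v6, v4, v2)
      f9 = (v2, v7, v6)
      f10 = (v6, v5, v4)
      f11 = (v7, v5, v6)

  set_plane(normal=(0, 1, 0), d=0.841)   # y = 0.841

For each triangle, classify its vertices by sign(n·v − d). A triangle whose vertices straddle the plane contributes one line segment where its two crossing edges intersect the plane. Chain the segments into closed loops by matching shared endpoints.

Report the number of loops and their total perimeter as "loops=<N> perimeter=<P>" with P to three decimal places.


Straddling triangles (8 of 12):
  (v1,v3,v0) [-+-] → (-1.565, 0.841, 1.73)–(-1.565, 0.841, 0.740422)  len=0.9896
  (v0,v3,v2) [-++] → (-1.565, 0.841, 0.740422)–(-1.565, 0.841, -1.73)  len=2.4704
  (v2,v4,v0) [+--] → (-0.669804, 0.841, -1.73)–(-1.565, 0.841, -1.73)  len=0.8952
  (v1,v7,v3) [-++] → (0.669804, 0.841, 1.73)–(-1.565, 0.841, 1.73)  len=2.2348
  (v5,v7,v1) [-+-] → (1.565, 0.841, 1.73)–(0.669804, 0.841, 1.73)  len=0.8952
  (v6,v4,v2) [+-+] → (1.565, 0.841, -1.73)–(-0.669804, 0.841, -1.73)  len=2.2348
  (v6,v5,v4) [+--] → (1.565, 0.841, -0.740422)–(1.565, 0.841, -1.73)  len=0.9896
  (v7,v5,v6) [+-+] → (1.565, 0.841, 1.73)–(1.565, 0.841, -0.740422)  len=2.4704

Chained into 1 loop(s):
  loop 1: 8 segments, perimeter = 13.1800
Total perimeter = 13.180

loops=1 perimeter=13.180


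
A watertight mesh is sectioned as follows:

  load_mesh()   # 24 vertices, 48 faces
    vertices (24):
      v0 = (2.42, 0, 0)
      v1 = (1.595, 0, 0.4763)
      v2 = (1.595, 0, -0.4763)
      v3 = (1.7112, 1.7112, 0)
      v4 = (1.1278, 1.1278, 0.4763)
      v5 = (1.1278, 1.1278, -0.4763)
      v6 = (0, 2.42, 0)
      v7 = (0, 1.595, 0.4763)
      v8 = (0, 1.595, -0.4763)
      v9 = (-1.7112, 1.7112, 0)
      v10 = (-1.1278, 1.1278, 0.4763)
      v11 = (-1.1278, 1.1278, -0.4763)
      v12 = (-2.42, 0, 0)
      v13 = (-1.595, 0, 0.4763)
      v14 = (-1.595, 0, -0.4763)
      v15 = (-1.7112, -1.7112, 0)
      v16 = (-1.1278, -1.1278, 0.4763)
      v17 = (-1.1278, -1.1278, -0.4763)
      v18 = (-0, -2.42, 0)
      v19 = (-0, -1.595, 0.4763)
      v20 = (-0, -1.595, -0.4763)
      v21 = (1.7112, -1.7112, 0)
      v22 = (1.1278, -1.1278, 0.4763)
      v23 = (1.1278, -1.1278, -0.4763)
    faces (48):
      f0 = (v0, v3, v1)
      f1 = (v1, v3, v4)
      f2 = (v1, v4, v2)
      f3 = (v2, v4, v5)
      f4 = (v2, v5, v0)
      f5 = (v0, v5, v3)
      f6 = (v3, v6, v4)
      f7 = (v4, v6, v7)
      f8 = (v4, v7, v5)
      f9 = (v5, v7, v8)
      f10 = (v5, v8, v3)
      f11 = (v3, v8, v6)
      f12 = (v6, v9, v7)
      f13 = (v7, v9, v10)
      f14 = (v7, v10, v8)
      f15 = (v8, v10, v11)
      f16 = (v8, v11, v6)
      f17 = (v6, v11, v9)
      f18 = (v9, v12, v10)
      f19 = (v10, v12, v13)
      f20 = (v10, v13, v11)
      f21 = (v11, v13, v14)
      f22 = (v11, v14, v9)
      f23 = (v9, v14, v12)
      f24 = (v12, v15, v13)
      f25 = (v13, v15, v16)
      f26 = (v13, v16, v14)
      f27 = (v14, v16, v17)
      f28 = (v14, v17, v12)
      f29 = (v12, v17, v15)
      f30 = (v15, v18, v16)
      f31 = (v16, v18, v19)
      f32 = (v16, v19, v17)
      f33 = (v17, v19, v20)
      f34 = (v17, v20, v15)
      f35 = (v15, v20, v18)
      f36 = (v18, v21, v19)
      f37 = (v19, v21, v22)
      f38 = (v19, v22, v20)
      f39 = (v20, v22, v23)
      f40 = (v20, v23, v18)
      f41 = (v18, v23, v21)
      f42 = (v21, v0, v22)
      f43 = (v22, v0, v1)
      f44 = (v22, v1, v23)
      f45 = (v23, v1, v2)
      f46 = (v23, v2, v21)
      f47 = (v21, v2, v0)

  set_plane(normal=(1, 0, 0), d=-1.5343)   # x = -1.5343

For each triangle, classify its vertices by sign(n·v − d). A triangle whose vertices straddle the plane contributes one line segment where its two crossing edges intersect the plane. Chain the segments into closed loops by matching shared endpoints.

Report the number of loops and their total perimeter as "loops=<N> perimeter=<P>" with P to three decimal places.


loops=2 perimeter=8.768

Straddling triangles (16 of 48):
  (v6,v9,v7) [+-+] → (-1.5343, 1.78447, 0)–(-1.5343, 1.69919, 0.0492388)  len=0.0985
  (v7,v9,v10) [+-+] → (-1.5343, 1.69919, 0.0492388)–(-1.5343, 1.5343, 0.144425)  len=0.1904
  (v6,v11,v9) [++-] → (-1.5343, 1.5343, -0.144425)–(-1.5343, 1.78447, 0)  len=0.2889
  (v9,v12,v10) [--+] → (-1.5343, 0.773017, 0.326466)–(-1.5343, 1.5343, 0.144425)  len=0.7827
  (v10,v12,v13) [+--] → (-1.5343, 0.773017, 0.326466)–(-1.5343, 0.146527, 0.4763)  len=0.6442
  (v10,v13,v11) [+-+] → (-1.5343, 0.146527, 0.4763)–(-1.5343, 0.146527, 0.352535)  len=0.1238
  (v11,v13,v14) [+--] → (-1.5343, 0.146527, 0.352535)–(-1.5343, 0.146527, -0.4763)  len=0.8288
  (v11,v14,v9) [+--] → (-1.5343, 0.146527, -0.4763)–(-1.5343, 1.5343, -0.144425)  len=1.4269
  (v13,v15,v16) [--+] → (-1.5343, -1.5343, 0.144425)–(-1.5343, -0.146527, 0.4763)  len=1.4269
  (v13,v16,v14) [-+-] → (-1.5343, -0.146527, 0.4763)–(-1.5343, -0.146527, -0.352535)  len=0.8288
  (v14,v16,v17) [-++] → (-1.5343, -0.146527, -0.352535)–(-1.5343, -0.146527, -0.4763)  len=0.1238
  (v14,v17,v12) [-+-] → (-1.5343, -0.146527, -0.4763)–(-1.5343, -0.773017, -0.326466)  len=0.6442
  (v12,v17,v15) [-+-] → (-1.5343, -0.773017, -0.326466)–(-1.5343, -1.5343, -0.144425)  len=0.7827
  (v15,v18,v16) [-++] → (-1.5343, -1.78447, 0)–(-1.5343, -1.5343, 0.144425)  len=0.2889
  (v17,v20,v15) [++-] → (-1.5343, -1.69919, -0.0492388)–(-1.5343, -1.5343, -0.144425)  len=0.1904
  (v15,v20,v18) [-++] → (-1.5343, -1.69919, -0.0492388)–(-1.5343, -1.78447, 0)  len=0.0985

Chained into 2 loop(s):
  loop 1: 8 segments, perimeter = 4.3841
  loop 2: 8 segments, perimeter = 4.3841
Total perimeter = 8.768


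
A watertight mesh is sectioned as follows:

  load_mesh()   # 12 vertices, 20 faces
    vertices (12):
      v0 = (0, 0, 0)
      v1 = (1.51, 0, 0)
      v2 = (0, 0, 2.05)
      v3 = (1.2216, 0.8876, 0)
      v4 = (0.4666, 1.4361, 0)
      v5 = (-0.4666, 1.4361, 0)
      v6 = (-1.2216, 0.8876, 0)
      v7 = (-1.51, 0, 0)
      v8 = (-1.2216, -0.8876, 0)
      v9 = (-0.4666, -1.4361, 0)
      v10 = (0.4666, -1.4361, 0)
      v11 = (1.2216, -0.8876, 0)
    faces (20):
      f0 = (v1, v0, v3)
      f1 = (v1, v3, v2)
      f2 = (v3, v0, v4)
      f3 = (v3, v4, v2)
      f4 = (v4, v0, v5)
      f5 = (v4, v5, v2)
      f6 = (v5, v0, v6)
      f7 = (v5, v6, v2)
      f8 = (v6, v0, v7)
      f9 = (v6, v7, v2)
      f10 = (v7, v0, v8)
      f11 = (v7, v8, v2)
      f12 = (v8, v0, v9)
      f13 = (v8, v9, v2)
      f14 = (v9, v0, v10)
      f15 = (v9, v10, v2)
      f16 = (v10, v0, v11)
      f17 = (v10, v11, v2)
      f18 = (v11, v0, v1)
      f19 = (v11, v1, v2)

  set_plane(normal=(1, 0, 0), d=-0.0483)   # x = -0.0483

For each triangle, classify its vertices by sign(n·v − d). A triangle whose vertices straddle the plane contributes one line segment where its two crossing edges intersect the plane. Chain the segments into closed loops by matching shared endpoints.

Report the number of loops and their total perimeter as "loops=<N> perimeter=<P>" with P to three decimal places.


loops=1 perimeter=7.784

Straddling triangles (12 of 20):
  (v4,v0,v5) [++-] → (-0.0483, 0.148658, 0)–(-0.0483, 1.4361, 0)  len=1.2874
  (v4,v5,v2) [+-+] → (-0.0483, 1.4361, 0)–(-0.0483, 0.148658, 1.83779)  len=2.2439
  (v5,v0,v6) [-+-] → (-0.0483, 0.148658, 0)–(-0.0483, 0.0350942, 0)  len=0.1136
  (v5,v6,v2) [--+] → (-0.0483, 0.0350942, 1.96895)–(-0.0483, 0.148658, 1.83779)  len=0.1735
  (v6,v0,v7) [-+-] → (-0.0483, 0.0350942, 0)–(-0.0483, 0, 0)  len=0.0351
  (v6,v7,v2) [--+] → (-0.0483, 0, 1.98443)–(-0.0483, 0.0350942, 1.96895)  len=0.0384
  (v7,v0,v8) [-+-] → (-0.0483, 0, 0)–(-0.0483, -0.0350942, 0)  len=0.0351
  (v7,v8,v2) [--+] → (-0.0483, -0.0350942, 1.96895)–(-0.0483, 0, 1.98443)  len=0.0384
  (v8,v0,v9) [-+-] → (-0.0483, -0.0350942, 0)–(-0.0483, -0.148658, 0)  len=0.1136
  (v8,v9,v2) [--+] → (-0.0483, -0.148658, 1.83779)–(-0.0483, -0.0350942, 1.96895)  len=0.1735
  (v9,v0,v10) [-++] → (-0.0483, -0.148658, 0)–(-0.0483, -1.4361, 0)  len=1.2874
  (v9,v10,v2) [-++] → (-0.0483, -1.4361, 0)–(-0.0483, -0.148658, 1.83779)  len=2.2439

Chained into 1 loop(s):
  loop 1: 12 segments, perimeter = 7.7836
Total perimeter = 7.784
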